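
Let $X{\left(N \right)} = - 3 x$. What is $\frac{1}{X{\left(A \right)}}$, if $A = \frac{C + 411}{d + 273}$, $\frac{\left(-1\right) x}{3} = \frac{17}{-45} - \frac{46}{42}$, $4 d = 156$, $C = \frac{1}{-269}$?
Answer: $- \frac{35}{464} \approx -0.075431$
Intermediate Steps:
$C = - \frac{1}{269} \approx -0.0037175$
$d = 39$ ($d = \frac{1}{4} \cdot 156 = 39$)
$x = \frac{464}{105}$ ($x = - 3 \left(\frac{17}{-45} - \frac{46}{42}\right) = - 3 \left(17 \left(- \frac{1}{45}\right) - \frac{23}{21}\right) = - 3 \left(- \frac{17}{45} - \frac{23}{21}\right) = \left(-3\right) \left(- \frac{464}{315}\right) = \frac{464}{105} \approx 4.419$)
$A = \frac{55279}{41964}$ ($A = \frac{- \frac{1}{269} + 411}{39 + 273} = \frac{110558}{269 \cdot 312} = \frac{110558}{269} \cdot \frac{1}{312} = \frac{55279}{41964} \approx 1.3173$)
$X{\left(N \right)} = - \frac{464}{35}$ ($X{\left(N \right)} = \left(-3\right) \frac{464}{105} = - \frac{464}{35}$)
$\frac{1}{X{\left(A \right)}} = \frac{1}{- \frac{464}{35}} = - \frac{35}{464}$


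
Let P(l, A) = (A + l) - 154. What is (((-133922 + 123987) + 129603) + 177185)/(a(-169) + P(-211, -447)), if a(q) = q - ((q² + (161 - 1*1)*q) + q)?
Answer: -296853/2333 ≈ -127.24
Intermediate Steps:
P(l, A) = -154 + A + l
a(q) = -q² - 160*q (a(q) = q - ((q² + (161 - 1)*q) + q) = q - ((q² + 160*q) + q) = q - (q² + 161*q) = q + (-q² - 161*q) = -q² - 160*q)
(((-133922 + 123987) + 129603) + 177185)/(a(-169) + P(-211, -447)) = (((-133922 + 123987) + 129603) + 177185)/(-1*(-169)*(160 - 169) + (-154 - 447 - 211)) = ((-9935 + 129603) + 177185)/(-1*(-169)*(-9) - 812) = (119668 + 177185)/(-1521 - 812) = 296853/(-2333) = 296853*(-1/2333) = -296853/2333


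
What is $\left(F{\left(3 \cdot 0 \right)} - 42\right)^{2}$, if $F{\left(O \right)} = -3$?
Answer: $2025$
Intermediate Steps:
$\left(F{\left(3 \cdot 0 \right)} - 42\right)^{2} = \left(-3 - 42\right)^{2} = \left(-45\right)^{2} = 2025$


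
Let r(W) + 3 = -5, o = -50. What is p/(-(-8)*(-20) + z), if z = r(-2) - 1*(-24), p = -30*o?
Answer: -125/12 ≈ -10.417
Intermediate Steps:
r(W) = -8 (r(W) = -3 - 5 = -8)
p = 1500 (p = -30*(-50) = 1500)
z = 16 (z = -8 - 1*(-24) = -8 + 24 = 16)
p/(-(-8)*(-20) + z) = 1500/(-(-8)*(-20) + 16) = 1500/(-8*20 + 16) = 1500/(-160 + 16) = 1500/(-144) = 1500*(-1/144) = -125/12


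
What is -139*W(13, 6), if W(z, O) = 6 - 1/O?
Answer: -4865/6 ≈ -810.83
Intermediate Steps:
-139*W(13, 6) = -139*(6 - 1/6) = -139*(6 - 1*⅙) = -139*(6 - ⅙) = -139*35/6 = -4865/6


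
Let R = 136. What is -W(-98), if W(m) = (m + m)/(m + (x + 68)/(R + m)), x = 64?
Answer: -931/449 ≈ -2.0735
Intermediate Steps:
W(m) = 2*m/(m + 132/(136 + m)) (W(m) = (m + m)/(m + (64 + 68)/(136 + m)) = (2*m)/(m + 132/(136 + m)) = 2*m/(m + 132/(136 + m)))
-W(-98) = -2*(-98)*(136 - 98)/(132 + (-98)² + 136*(-98)) = -2*(-98)*38/(132 + 9604 - 13328) = -2*(-98)*38/(-3592) = -2*(-98)*(-1)*38/3592 = -1*931/449 = -931/449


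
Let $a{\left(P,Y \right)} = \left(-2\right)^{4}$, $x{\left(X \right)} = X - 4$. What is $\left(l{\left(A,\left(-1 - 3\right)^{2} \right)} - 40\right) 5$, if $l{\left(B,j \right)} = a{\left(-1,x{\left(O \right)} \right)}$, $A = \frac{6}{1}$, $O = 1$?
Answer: $-120$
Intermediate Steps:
$x{\left(X \right)} = -4 + X$
$A = 6$ ($A = 6 \cdot 1 = 6$)
$a{\left(P,Y \right)} = 16$
$l{\left(B,j \right)} = 16$
$\left(l{\left(A,\left(-1 - 3\right)^{2} \right)} - 40\right) 5 = \left(16 - 40\right) 5 = \left(-24\right) 5 = -120$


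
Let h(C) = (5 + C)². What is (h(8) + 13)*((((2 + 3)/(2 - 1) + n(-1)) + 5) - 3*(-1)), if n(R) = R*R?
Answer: 2548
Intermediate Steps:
n(R) = R²
(h(8) + 13)*((((2 + 3)/(2 - 1) + n(-1)) + 5) - 3*(-1)) = ((5 + 8)² + 13)*((((2 + 3)/(2 - 1) + (-1)²) + 5) - 3*(-1)) = (13² + 13)*(((5/1 + 1) + 5) + 3) = (169 + 13)*(((5*1 + 1) + 5) + 3) = 182*(((5 + 1) + 5) + 3) = 182*((6 + 5) + 3) = 182*(11 + 3) = 182*14 = 2548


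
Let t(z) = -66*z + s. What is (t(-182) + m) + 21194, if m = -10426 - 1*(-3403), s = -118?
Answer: 26065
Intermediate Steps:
m = -7023 (m = -10426 + 3403 = -7023)
t(z) = -118 - 66*z (t(z) = -66*z - 118 = -118 - 66*z)
(t(-182) + m) + 21194 = ((-118 - 66*(-182)) - 7023) + 21194 = ((-118 + 12012) - 7023) + 21194 = (11894 - 7023) + 21194 = 4871 + 21194 = 26065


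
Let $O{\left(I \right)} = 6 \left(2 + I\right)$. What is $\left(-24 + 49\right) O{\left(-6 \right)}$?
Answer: $-600$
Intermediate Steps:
$O{\left(I \right)} = 12 + 6 I$
$\left(-24 + 49\right) O{\left(-6 \right)} = \left(-24 + 49\right) \left(12 + 6 \left(-6\right)\right) = 25 \left(12 - 36\right) = 25 \left(-24\right) = -600$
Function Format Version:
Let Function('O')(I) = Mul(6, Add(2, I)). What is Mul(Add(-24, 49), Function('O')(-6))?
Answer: -600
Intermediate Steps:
Function('O')(I) = Add(12, Mul(6, I))
Mul(Add(-24, 49), Function('O')(-6)) = Mul(Add(-24, 49), Add(12, Mul(6, -6))) = Mul(25, Add(12, -36)) = Mul(25, -24) = -600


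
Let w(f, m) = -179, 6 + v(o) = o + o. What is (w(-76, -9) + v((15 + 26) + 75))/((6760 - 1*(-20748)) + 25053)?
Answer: 47/52561 ≈ 0.00089420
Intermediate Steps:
v(o) = -6 + 2*o (v(o) = -6 + (o + o) = -6 + 2*o)
(w(-76, -9) + v((15 + 26) + 75))/((6760 - 1*(-20748)) + 25053) = (-179 + (-6 + 2*((15 + 26) + 75)))/((6760 - 1*(-20748)) + 25053) = (-179 + (-6 + 2*(41 + 75)))/((6760 + 20748) + 25053) = (-179 + (-6 + 2*116))/(27508 + 25053) = (-179 + (-6 + 232))/52561 = (-179 + 226)*(1/52561) = 47*(1/52561) = 47/52561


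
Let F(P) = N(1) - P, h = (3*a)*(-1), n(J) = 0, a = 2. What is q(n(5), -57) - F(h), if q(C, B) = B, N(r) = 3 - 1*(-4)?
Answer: -70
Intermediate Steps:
N(r) = 7 (N(r) = 3 + 4 = 7)
h = -6 (h = (3*2)*(-1) = 6*(-1) = -6)
F(P) = 7 - P
q(n(5), -57) - F(h) = -57 - (7 - 1*(-6)) = -57 - (7 + 6) = -57 - 1*13 = -57 - 13 = -70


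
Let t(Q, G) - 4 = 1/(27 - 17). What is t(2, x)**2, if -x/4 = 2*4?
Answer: 1681/100 ≈ 16.810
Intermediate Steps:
x = -32 (x = -8*4 = -4*8 = -32)
t(Q, G) = 41/10 (t(Q, G) = 4 + 1/(27 - 17) = 4 + 1/10 = 41/10)
t(2, x)**2 = (41/10)**2 = 1681/100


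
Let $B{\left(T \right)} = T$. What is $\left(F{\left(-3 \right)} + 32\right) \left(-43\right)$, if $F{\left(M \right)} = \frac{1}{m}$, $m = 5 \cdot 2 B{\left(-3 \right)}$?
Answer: $- \frac{41237}{30} \approx -1374.6$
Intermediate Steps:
$m = -30$ ($m = 5 \cdot 2 \left(-3\right) = 10 \left(-3\right) = -30$)
$F{\left(M \right)} = - \frac{1}{30}$ ($F{\left(M \right)} = \frac{1}{-30} = - \frac{1}{30}$)
$\left(F{\left(-3 \right)} + 32\right) \left(-43\right) = \left(- \frac{1}{30} + 32\right) \left(-43\right) = \frac{959}{30} \left(-43\right) = - \frac{41237}{30}$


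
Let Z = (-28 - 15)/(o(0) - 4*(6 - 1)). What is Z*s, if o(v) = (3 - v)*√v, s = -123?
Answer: -5289/20 ≈ -264.45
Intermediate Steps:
o(v) = √v*(3 - v)
Z = 43/20 (Z = (-28 - 15)/(√0*(3 - 1*0) - 4*(6 - 1)) = -43/(0*(3 + 0) - 4*5) = -43/(0*3 - 20) = -43/(0 - 20) = -43/(-20) = -43*(-1/20) = 43/20 ≈ 2.1500)
Z*s = (43/20)*(-123) = -5289/20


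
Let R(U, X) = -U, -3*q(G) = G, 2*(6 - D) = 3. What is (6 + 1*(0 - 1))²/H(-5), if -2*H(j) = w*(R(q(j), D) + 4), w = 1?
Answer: -150/7 ≈ -21.429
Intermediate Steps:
D = 9/2 (D = 6 - ½*3 = 6 - 3/2 = 9/2 ≈ 4.5000)
q(G) = -G/3
H(j) = -2 - j/6 (H(j) = -(-(-1)*j/3 + 4)/2 = -(j/3 + 4)/2 = -(4 + j/3)/2 = -2 - j/6)
(6 + 1*(0 - 1))²/H(-5) = (6 + 1*(0 - 1))²/(-2 - ⅙*(-5)) = (6 + 1*(-1))²/(-2 + ⅚) = (6 - 1)²/(-7/6) = -6/7*5² = -6/7*25 = -150/7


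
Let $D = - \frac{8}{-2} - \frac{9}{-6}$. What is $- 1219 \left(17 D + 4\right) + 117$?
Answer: $- \frac{237471}{2} \approx -1.1874 \cdot 10^{5}$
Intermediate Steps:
$D = \frac{11}{2}$ ($D = \left(-8\right) \left(- \frac{1}{2}\right) - - \frac{3}{2} = 4 + \frac{3}{2} = \frac{11}{2} \approx 5.5$)
$- 1219 \left(17 D + 4\right) + 117 = - 1219 \left(17 \cdot \frac{11}{2} + 4\right) + 117 = - 1219 \left(\frac{187}{2} + 4\right) + 117 = \left(-1219\right) \frac{195}{2} + 117 = - \frac{237705}{2} + 117 = - \frac{237471}{2}$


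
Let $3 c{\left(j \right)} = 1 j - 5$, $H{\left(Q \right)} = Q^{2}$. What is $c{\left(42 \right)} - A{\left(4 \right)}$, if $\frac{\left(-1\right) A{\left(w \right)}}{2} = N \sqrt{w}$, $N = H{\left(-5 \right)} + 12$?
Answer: $\frac{481}{3} \approx 160.33$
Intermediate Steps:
$c{\left(j \right)} = - \frac{5}{3} + \frac{j}{3}$ ($c{\left(j \right)} = \frac{1 j - 5}{3} = \frac{j - 5}{3} = \frac{-5 + j}{3} = - \frac{5}{3} + \frac{j}{3}$)
$N = 37$ ($N = \left(-5\right)^{2} + 12 = 25 + 12 = 37$)
$A{\left(w \right)} = - 74 \sqrt{w}$ ($A{\left(w \right)} = - 2 \cdot 37 \sqrt{w} = - 74 \sqrt{w}$)
$c{\left(42 \right)} - A{\left(4 \right)} = \left(- \frac{5}{3} + \frac{1}{3} \cdot 42\right) - - 74 \sqrt{4} = \left(- \frac{5}{3} + 14\right) - \left(-74\right) 2 = \frac{37}{3} - -148 = \frac{37}{3} + 148 = \frac{481}{3}$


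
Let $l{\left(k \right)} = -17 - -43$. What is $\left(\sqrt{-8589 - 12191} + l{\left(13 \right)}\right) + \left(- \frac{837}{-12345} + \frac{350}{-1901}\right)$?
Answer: $\frac{202478119}{7822615} + 2 i \sqrt{5195} \approx 25.884 + 144.15 i$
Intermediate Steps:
$l{\left(k \right)} = 26$ ($l{\left(k \right)} = -17 + 43 = 26$)
$\left(\sqrt{-8589 - 12191} + l{\left(13 \right)}\right) + \left(- \frac{837}{-12345} + \frac{350}{-1901}\right) = \left(\sqrt{-8589 - 12191} + 26\right) + \left(- \frac{837}{-12345} + \frac{350}{-1901}\right) = \left(\sqrt{-20780} + 26\right) + \left(\left(-837\right) \left(- \frac{1}{12345}\right) + 350 \left(- \frac{1}{1901}\right)\right) = \left(2 i \sqrt{5195} + 26\right) + \left(\frac{279}{4115} - \frac{350}{1901}\right) = \left(26 + 2 i \sqrt{5195}\right) - \frac{909871}{7822615} = \frac{202478119}{7822615} + 2 i \sqrt{5195}$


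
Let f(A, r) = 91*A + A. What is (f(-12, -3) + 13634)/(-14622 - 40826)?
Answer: -6265/27724 ≈ -0.22598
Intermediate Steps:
f(A, r) = 92*A
(f(-12, -3) + 13634)/(-14622 - 40826) = (92*(-12) + 13634)/(-14622 - 40826) = (-1104 + 13634)/(-55448) = 12530*(-1/55448) = -6265/27724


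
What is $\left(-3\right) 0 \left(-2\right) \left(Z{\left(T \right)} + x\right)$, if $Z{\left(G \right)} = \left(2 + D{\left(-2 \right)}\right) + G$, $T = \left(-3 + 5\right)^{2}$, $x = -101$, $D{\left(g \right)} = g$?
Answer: $0$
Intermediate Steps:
$T = 4$ ($T = 2^{2} = 4$)
$Z{\left(G \right)} = G$ ($Z{\left(G \right)} = \left(2 - 2\right) + G = 0 + G = G$)
$\left(-3\right) 0 \left(-2\right) \left(Z{\left(T \right)} + x\right) = \left(-3\right) 0 \left(-2\right) \left(4 - 101\right) = 0 \left(-2\right) \left(-97\right) = 0 \left(-97\right) = 0$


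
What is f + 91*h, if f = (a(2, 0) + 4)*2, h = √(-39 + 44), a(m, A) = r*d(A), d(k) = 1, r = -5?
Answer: -2 + 91*√5 ≈ 201.48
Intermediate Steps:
a(m, A) = -5 (a(m, A) = -5*1 = -5)
h = √5 ≈ 2.2361
f = -2 (f = (-5 + 4)*2 = -1*2 = -2)
f + 91*h = -2 + 91*√5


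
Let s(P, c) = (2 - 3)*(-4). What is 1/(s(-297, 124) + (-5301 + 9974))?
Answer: 1/4677 ≈ 0.00021381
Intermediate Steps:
s(P, c) = 4 (s(P, c) = -1*(-4) = 4)
1/(s(-297, 124) + (-5301 + 9974)) = 1/(4 + (-5301 + 9974)) = 1/(4 + 4673) = 1/4677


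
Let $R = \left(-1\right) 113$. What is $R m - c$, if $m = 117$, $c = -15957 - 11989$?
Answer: $14725$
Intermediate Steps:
$c = -27946$ ($c = -15957 - 11989 = -27946$)
$R = -113$
$R m - c = \left(-113\right) 117 - -27946 = -13221 + 27946 = 14725$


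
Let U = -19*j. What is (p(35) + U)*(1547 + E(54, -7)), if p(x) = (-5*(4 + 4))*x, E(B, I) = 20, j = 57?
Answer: -3890861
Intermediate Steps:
p(x) = -40*x (p(x) = (-5*8)*x = -40*x)
U = -1083 (U = -19*57 = -1083)
(p(35) + U)*(1547 + E(54, -7)) = (-40*35 - 1083)*(1547 + 20) = (-1400 - 1083)*1567 = -2483*1567 = -3890861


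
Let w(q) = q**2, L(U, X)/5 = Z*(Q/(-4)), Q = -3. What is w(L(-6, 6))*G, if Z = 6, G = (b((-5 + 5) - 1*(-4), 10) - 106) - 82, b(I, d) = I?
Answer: -93150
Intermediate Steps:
G = -184 (G = (((-5 + 5) - 1*(-4)) - 106) - 82 = ((0 + 4) - 106) - 82 = (4 - 106) - 82 = -102 - 82 = -184)
L(U, X) = 45/2 (L(U, X) = 5*(6*(-3/(-4))) = 5*(6*(-3*(-1/4))) = 5*(6*(3/4)) = 5*(9/2) = 45/2)
w(L(-6, 6))*G = (45/2)**2*(-184) = (2025/4)*(-184) = -93150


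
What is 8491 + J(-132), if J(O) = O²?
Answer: 25915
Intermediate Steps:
8491 + J(-132) = 8491 + (-132)² = 8491 + 17424 = 25915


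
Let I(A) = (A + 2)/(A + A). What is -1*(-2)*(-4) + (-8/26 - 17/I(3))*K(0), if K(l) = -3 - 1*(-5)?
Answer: -3212/65 ≈ -49.415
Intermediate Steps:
K(l) = 2 (K(l) = -3 + 5 = 2)
I(A) = (2 + A)/(2*A) (I(A) = (2 + A)/((2*A)) = (2 + A)*(1/(2*A)) = (2 + A)/(2*A))
-1*(-2)*(-4) + (-8/26 - 17/I(3))*K(0) = -1*(-2)*(-4) + (-8/26 - 17*6/(2 + 3))*2 = 2*(-4) + (-8*1/26 - 17/((½)*(⅓)*5))*2 = -8 + (-4/13 - 17/⅚)*2 = -8 + (-4/13 - 17*6/5)*2 = -8 + (-4/13 - 102/5)*2 = -8 - 1346/65*2 = -8 - 2692/65 = -3212/65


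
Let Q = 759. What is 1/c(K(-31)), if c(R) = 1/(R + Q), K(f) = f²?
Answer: 1720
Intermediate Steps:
c(R) = 1/(759 + R) (c(R) = 1/(R + 759) = 1/(759 + R))
1/c(K(-31)) = 1/(1/(759 + (-31)²)) = 1/(1/(759 + 961)) = 1/(1/1720) = 1720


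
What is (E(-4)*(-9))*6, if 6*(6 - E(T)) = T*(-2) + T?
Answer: -288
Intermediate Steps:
E(T) = 6 + T/6 (E(T) = 6 - (T*(-2) + T)/6 = 6 - (-2*T + T)/6 = 6 - (-1)*T/6 = 6 + T/6)
(E(-4)*(-9))*6 = ((6 + (⅙)*(-4))*(-9))*6 = ((6 - ⅔)*(-9))*6 = ((16/3)*(-9))*6 = -48*6 = -288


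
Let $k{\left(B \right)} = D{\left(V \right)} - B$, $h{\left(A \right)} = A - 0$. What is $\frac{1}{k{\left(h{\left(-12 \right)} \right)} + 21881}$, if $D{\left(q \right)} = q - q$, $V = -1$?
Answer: $\frac{1}{21893} \approx 4.5677 \cdot 10^{-5}$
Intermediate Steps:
$D{\left(q \right)} = 0$
$h{\left(A \right)} = A$ ($h{\left(A \right)} = A + 0 = A$)
$k{\left(B \right)} = - B$ ($k{\left(B \right)} = 0 - B = - B$)
$\frac{1}{k{\left(h{\left(-12 \right)} \right)} + 21881} = \frac{1}{\left(-1\right) \left(-12\right) + 21881} = \frac{1}{12 + 21881} = \frac{1}{21893}$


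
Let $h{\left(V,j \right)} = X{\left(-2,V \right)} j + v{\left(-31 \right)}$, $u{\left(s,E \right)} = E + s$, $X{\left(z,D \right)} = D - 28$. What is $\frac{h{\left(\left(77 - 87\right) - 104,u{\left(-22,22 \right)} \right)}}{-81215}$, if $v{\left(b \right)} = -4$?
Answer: $\frac{4}{81215} \approx 4.9252 \cdot 10^{-5}$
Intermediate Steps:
$X{\left(z,D \right)} = -28 + D$
$h{\left(V,j \right)} = -4 + j \left(-28 + V\right)$ ($h{\left(V,j \right)} = \left(-28 + V\right) j - 4 = j \left(-28 + V\right) - 4 = -4 + j \left(-28 + V\right)$)
$\frac{h{\left(\left(77 - 87\right) - 104,u{\left(-22,22 \right)} \right)}}{-81215} = \frac{-4 + \left(22 - 22\right) \left(-28 + \left(\left(77 - 87\right) - 104\right)\right)}{-81215} = \left(-4 + 0 \left(-28 - 114\right)\right) \left(- \frac{1}{81215}\right) = \left(-4 + 0 \left(-142\right)\right) \left(- \frac{1}{81215}\right) = \left(-4 + 0\right) \left(- \frac{1}{81215}\right) = \left(-4\right) \left(- \frac{1}{81215}\right) = \frac{4}{81215}$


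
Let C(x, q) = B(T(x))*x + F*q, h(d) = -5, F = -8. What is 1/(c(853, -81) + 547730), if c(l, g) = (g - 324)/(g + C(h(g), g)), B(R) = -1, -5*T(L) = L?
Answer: 572/313301155 ≈ 1.8257e-6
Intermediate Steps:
T(L) = -L/5
C(x, q) = -x - 8*q
c(l, g) = (-324 + g)/(5 - 7*g) (c(l, g) = (g - 324)/(g + (-1*(-5) - 8*g)) = (-324 + g)/(g + (5 - 8*g)) = (-324 + g)/(5 - 7*g))
1/(c(853, -81) + 547730) = 1/((324 - 1*(-81))/(-5 + 7*(-81)) + 547730) = 1/((324 + 81)/(-5 - 567) + 547730) = 1/(405/(-572) + 547730) = 1/(-1/572*405 + 547730) = 1/(-405/572 + 547730) = 1/(313301155/572) = 572/313301155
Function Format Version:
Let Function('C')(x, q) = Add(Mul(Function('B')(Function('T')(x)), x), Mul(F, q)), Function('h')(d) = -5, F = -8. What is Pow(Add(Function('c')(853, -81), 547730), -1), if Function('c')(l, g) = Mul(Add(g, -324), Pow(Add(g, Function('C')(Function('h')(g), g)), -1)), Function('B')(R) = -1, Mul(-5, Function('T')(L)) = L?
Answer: Rational(572, 313301155) ≈ 1.8257e-6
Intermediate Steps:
Function('T')(L) = Mul(Rational(-1, 5), L)
Function('C')(x, q) = Add(Mul(-1, x), Mul(-8, q))
Function('c')(l, g) = Mul(Pow(Add(5, Mul(-7, g)), -1), Add(-324, g)) (Function('c')(l, g) = Mul(Add(g, -324), Pow(Add(g, Add(Mul(-1, -5), Mul(-8, g))), -1)) = Mul(Add(-324, g), Pow(Add(g, Add(5, Mul(-8, g))), -1)) = Mul(Add(-324, g), Pow(Add(5, Mul(-7, g)), -1)) = Mul(Pow(Add(5, Mul(-7, g)), -1), Add(-324, g)))
Pow(Add(Function('c')(853, -81), 547730), -1) = Pow(Add(Mul(Pow(Add(-5, Mul(7, -81)), -1), Add(324, Mul(-1, -81))), 547730), -1) = Pow(Add(Mul(Pow(Add(-5, -567), -1), Add(324, 81)), 547730), -1) = Pow(Add(Mul(Pow(-572, -1), 405), 547730), -1) = Pow(Add(Mul(Rational(-1, 572), 405), 547730), -1) = Pow(Add(Rational(-405, 572), 547730), -1) = Pow(Rational(313301155, 572), -1) = Rational(572, 313301155)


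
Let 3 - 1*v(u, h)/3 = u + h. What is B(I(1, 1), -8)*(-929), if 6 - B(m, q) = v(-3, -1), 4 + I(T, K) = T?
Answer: 13935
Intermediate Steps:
I(T, K) = -4 + T
v(u, h) = 9 - 3*h - 3*u (v(u, h) = 9 - 3*(u + h) = 9 - 3*(h + u) = 9 + (-3*h - 3*u) = 9 - 3*h - 3*u)
B(m, q) = -15 (B(m, q) = 6 - (9 - 3*(-1) - 3*(-3)) = 6 - (9 + 3 + 9) = 6 - 1*21 = 6 - 21 = -15)
B(I(1, 1), -8)*(-929) = -15*(-929) = 13935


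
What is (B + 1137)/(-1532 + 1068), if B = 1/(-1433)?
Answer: -203665/83114 ≈ -2.4504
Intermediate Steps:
B = -1/1433 ≈ -0.00069784
(B + 1137)/(-1532 + 1068) = (-1/1433 + 1137)/(-1532 + 1068) = (1629320/1433)/(-464) = -1/464*1629320/1433 = -203665/83114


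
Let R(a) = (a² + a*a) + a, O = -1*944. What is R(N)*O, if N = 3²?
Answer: -161424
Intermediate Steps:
O = -944
N = 9
R(a) = a + 2*a² (R(a) = (a² + a²) + a = 2*a² + a = a + 2*a²)
R(N)*O = (9*(1 + 2*9))*(-944) = (9*(1 + 18))*(-944) = (9*19)*(-944) = 171*(-944) = -161424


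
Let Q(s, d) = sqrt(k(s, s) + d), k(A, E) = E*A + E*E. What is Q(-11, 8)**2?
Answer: 250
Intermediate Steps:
k(A, E) = E**2 + A*E (k(A, E) = A*E + E**2 = E**2 + A*E)
Q(s, d) = sqrt(d + 2*s**2) (Q(s, d) = sqrt(s*(s + s) + d) = sqrt(s*(2*s) + d) = sqrt(2*s**2 + d) = sqrt(d + 2*s**2))
Q(-11, 8)**2 = (sqrt(8 + 2*(-11)**2))**2 = (sqrt(8 + 2*121))**2 = (sqrt(8 + 242))**2 = (sqrt(250))**2 = (5*sqrt(10))**2 = 250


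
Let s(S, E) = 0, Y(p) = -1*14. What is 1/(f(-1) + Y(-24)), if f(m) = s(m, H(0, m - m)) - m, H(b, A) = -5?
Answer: -1/13 ≈ -0.076923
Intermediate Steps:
Y(p) = -14
f(m) = -m (f(m) = 0 - m = -m)
1/(f(-1) + Y(-24)) = 1/(-1*(-1) - 14) = 1/(1 - 14) = 1/(-13) = -1/13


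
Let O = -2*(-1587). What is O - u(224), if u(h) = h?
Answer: 2950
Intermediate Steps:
O = 3174
O - u(224) = 3174 - 1*224 = 3174 - 224 = 2950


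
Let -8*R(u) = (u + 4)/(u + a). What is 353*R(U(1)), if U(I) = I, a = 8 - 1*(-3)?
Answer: -1765/96 ≈ -18.385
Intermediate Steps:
a = 11 (a = 8 + 3 = 11)
R(u) = -(4 + u)/(8*(11 + u)) (R(u) = -(u + 4)/(8*(u + 11)) = -(4 + u)/(8*(11 + u)))
353*R(U(1)) = 353*((-4 - 1*1)/(8*(11 + 1))) = 353*((⅛)*(-4 - 1)/12) = 353*((⅛)*(1/12)*(-5)) = 353*(-5/96) = -1765/96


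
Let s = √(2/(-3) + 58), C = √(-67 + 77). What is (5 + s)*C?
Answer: √10*(15 + 2*√129)/3 ≈ 39.756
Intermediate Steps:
C = √10 ≈ 3.1623
s = 2*√129/3 (s = √(-⅓*2 + 58) = √(-⅔ + 58) = √(172/3) = 2*√129/3 ≈ 7.5719)
(5 + s)*C = (5 + 2*√129/3)*√10 = √10*(5 + 2*√129/3)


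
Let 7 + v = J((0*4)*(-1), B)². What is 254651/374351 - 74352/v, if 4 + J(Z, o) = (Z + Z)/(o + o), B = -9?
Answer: -9277151231/1123053 ≈ -8260.7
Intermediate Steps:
J(Z, o) = -4 + Z/o (J(Z, o) = -4 + (Z + Z)/(o + o) = -4 + (2*Z)/((2*o)) = -4 + (2*Z)*(1/(2*o)) = -4 + Z/o)
v = 9 (v = -7 + (-4 + ((0*4)*(-1))/(-9))² = -7 + (-4 + (0*(-1))*(-⅑))² = -7 + (-4 + 0*(-⅑))² = -7 + (-4 + 0)² = -7 + (-4)² = -7 + 16 = 9)
254651/374351 - 74352/v = 254651/374351 - 74352/9 = 254651*(1/374351) - 74352*⅑ = 254651/374351 - 24784/3 = -9277151231/1123053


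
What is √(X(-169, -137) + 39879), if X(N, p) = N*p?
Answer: 2*√15758 ≈ 251.06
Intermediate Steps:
√(X(-169, -137) + 39879) = √(-169*(-137) + 39879) = √(23153 + 39879) = √63032 = 2*√15758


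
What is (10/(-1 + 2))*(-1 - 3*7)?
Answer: -220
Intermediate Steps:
(10/(-1 + 2))*(-1 - 3*7) = (10/1)*(-1 - 21) = (10*1)*(-22) = 10*(-22) = -220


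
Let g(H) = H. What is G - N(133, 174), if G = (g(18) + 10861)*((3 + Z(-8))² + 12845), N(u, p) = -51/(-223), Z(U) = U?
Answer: 31222838739/223 ≈ 1.4001e+8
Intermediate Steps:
N(u, p) = 51/223 (N(u, p) = -51*(-1/223) = 51/223)
G = 140012730 (G = (18 + 10861)*((3 - 8)² + 12845) = 10879*((-5)² + 12845) = 10879*(25 + 12845) = 10879*12870 = 140012730)
G - N(133, 174) = 140012730 - 1*51/223 = 140012730 - 51/223 = 31222838739/223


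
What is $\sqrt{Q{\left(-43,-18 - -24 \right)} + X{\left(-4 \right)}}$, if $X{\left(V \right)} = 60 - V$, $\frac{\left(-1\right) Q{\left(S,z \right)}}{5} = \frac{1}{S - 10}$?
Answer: $\frac{\sqrt{180041}}{53} \approx 8.0059$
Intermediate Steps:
$Q{\left(S,z \right)} = - \frac{5}{-10 + S}$ ($Q{\left(S,z \right)} = - \frac{5}{S - 10} = - \frac{5}{-10 + S}$)
$\sqrt{Q{\left(-43,-18 - -24 \right)} + X{\left(-4 \right)}} = \sqrt{- \frac{5}{-10 - 43} + \left(60 - -4\right)} = \sqrt{- \frac{5}{-53} + \left(60 + 4\right)} = \sqrt{\left(-5\right) \left(- \frac{1}{53}\right) + 64} = \sqrt{\frac{5}{53} + 64} = \sqrt{\frac{3397}{53}} = \frac{\sqrt{180041}}{53}$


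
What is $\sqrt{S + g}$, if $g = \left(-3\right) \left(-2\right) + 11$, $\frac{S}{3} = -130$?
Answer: $i \sqrt{373} \approx 19.313 i$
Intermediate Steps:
$S = -390$ ($S = 3 \left(-130\right) = -390$)
$g = 17$ ($g = 6 + 11 = 17$)
$\sqrt{S + g} = \sqrt{-390 + 17} = \sqrt{-373} = i \sqrt{373}$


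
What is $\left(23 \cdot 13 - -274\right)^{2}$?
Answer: $328329$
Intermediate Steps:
$\left(23 \cdot 13 - -274\right)^{2} = \left(299 + 274\right)^{2} = 573^{2} = 328329$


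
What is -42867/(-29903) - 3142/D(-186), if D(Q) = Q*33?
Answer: 178536436/91772307 ≈ 1.9454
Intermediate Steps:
D(Q) = 33*Q
-42867/(-29903) - 3142/D(-186) = -42867/(-29903) - 3142/(33*(-186)) = -42867*(-1/29903) - 3142/(-6138) = 42867/29903 - 3142*(-1/6138) = 42867/29903 + 1571/3069 = 178536436/91772307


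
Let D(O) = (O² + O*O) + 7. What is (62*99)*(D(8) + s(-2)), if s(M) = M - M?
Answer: 828630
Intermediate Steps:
D(O) = 7 + 2*O² (D(O) = (O² + O²) + 7 = 2*O² + 7 = 7 + 2*O²)
s(M) = 0
(62*99)*(D(8) + s(-2)) = (62*99)*((7 + 2*8²) + 0) = 6138*((7 + 2*64) + 0) = 6138*((7 + 128) + 0) = 6138*(135 + 0) = 6138*135 = 828630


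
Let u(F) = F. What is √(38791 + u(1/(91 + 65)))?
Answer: √236004483/78 ≈ 196.95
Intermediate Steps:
√(38791 + u(1/(91 + 65))) = √(38791 + 1/(91 + 65)) = √(38791 + 1/156) = √(6051397/156) = √236004483/78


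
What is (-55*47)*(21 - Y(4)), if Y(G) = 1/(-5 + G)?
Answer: -56870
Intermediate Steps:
(-55*47)*(21 - Y(4)) = (-55*47)*(21 - 1/(-5 + 4)) = -2585*(21 - 1/(-1)) = -2585*(21 - 1*(-1)) = -2585*(21 + 1) = -2585*22 = -56870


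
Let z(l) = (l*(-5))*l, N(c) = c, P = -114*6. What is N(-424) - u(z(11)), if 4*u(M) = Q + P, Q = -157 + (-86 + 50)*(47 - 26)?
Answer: -99/4 ≈ -24.750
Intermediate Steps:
P = -684
z(l) = -5*l² (z(l) = (-5*l)*l = -5*l²)
Q = -913 (Q = -157 - 36*21 = -157 - 756 = -913)
u(M) = -1597/4 (u(M) = (-913 - 684)/4 = (¼)*(-1597) = -1597/4)
N(-424) - u(z(11)) = -424 - 1*(-1597/4) = -424 + 1597/4 = -99/4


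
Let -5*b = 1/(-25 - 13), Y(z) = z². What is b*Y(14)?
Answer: 98/95 ≈ 1.0316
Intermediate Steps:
b = 1/190 (b = -1/(5*(-25 - 13)) = -⅕/(-38) = -⅕*(-1/38) = 1/190 ≈ 0.0052632)
b*Y(14) = (1/190)*14² = (1/190)*196 = 98/95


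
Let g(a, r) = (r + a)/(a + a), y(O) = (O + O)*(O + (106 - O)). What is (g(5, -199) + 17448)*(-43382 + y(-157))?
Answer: -6680905238/5 ≈ -1.3362e+9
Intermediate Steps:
y(O) = 212*O (y(O) = (2*O)*106 = 212*O)
g(a, r) = (a + r)/(2*a) (g(a, r) = (a + r)/((2*a)) = (a + r)*(1/(2*a)) = (a + r)/(2*a))
(g(5, -199) + 17448)*(-43382 + y(-157)) = ((½)*(5 - 199)/5 + 17448)*(-43382 + 212*(-157)) = ((½)*(⅕)*(-194) + 17448)*(-43382 - 33284) = (-97/5 + 17448)*(-76666) = (87143/5)*(-76666) = -6680905238/5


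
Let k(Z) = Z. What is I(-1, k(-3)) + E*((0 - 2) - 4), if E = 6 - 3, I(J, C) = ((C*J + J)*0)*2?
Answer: -18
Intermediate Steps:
I(J, C) = 0 (I(J, C) = ((J + C*J)*0)*2 = 0*2 = 0)
E = 3
I(-1, k(-3)) + E*((0 - 2) - 4) = 0 + 3*((0 - 2) - 4) = 0 + 3*(-2 - 4) = 0 + 3*(-6) = 0 - 18 = -18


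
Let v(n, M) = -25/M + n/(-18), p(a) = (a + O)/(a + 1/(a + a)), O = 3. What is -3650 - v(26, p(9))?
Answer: -784013/216 ≈ -3629.7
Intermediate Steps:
p(a) = (3 + a)/(a + 1/(2*a)) (p(a) = (a + 3)/(a + 1/(a + a)) = (3 + a)/(a + 1/(2*a)))
v(n, M) = -25/M - n/18 (v(n, M) = -25/M + n*(-1/18) = -25/M - n/18)
-3650 - v(26, p(9)) = -3650 - (-25*(1 + 2*9²)/(18*(3 + 9)) - 1/18*26) = -3650 - (-25/(2*9*12/(1 + 2*81)) - 13/9) = -3650 - (-25/(2*9*12/(1 + 162)) - 13/9) = -3650 - (-25/(2*9*12/163) - 13/9) = -3650 - (-25/(2*9*(1/163)*12) - 13/9) = -3650 - (-25/216/163 - 13/9) = -3650 - (-25*163/216 - 13/9) = -3650 - (-4075/216 - 13/9) = -3650 - 1*(-4387/216) = -3650 + 4387/216 = -784013/216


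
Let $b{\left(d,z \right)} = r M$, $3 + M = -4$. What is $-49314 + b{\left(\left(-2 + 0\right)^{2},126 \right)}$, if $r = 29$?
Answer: $-49517$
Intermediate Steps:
$M = -7$ ($M = -3 - 4 = -7$)
$b{\left(d,z \right)} = -203$ ($b{\left(d,z \right)} = 29 \left(-7\right) = -203$)
$-49314 + b{\left(\left(-2 + 0\right)^{2},126 \right)} = -49314 - 203 = -49517$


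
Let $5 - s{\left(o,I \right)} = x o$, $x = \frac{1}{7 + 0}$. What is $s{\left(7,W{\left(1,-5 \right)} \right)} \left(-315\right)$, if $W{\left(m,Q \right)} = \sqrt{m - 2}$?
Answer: $-1260$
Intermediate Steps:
$x = \frac{1}{7} \approx 0.14286$
$W{\left(m,Q \right)} = \sqrt{-2 + m}$
$s{\left(o,I \right)} = 5 - \frac{o}{7}$
$s{\left(7,W{\left(1,-5 \right)} \right)} \left(-315\right) = \left(5 - 1\right) \left(-315\right) = 4 \left(-315\right) = -1260$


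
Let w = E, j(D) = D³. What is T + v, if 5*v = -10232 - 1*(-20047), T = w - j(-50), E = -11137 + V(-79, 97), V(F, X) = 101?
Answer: 115927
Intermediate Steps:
E = -11036 (E = -11137 + 101 = -11036)
w = -11036
T = 113964 (T = -11036 - 1*(-50)³ = -11036 - 1*(-125000) = -11036 + 125000 = 113964)
v = 1963 (v = (-10232 - 1*(-20047))/5 = (-10232 + 20047)/5 = (⅕)*9815 = 1963)
T + v = 113964 + 1963 = 115927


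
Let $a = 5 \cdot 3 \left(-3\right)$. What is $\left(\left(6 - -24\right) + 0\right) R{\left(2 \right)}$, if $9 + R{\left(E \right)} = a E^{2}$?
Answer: $-5670$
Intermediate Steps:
$a = -45$ ($a = 15 \left(-3\right) = -45$)
$R{\left(E \right)} = -9 - 45 E^{2}$
$\left(\left(6 - -24\right) + 0\right) R{\left(2 \right)} = \left(\left(6 - -24\right) + 0\right) \left(-9 - 45 \cdot 2^{2}\right) = \left(\left(6 + 24\right) + 0\right) \left(-9 - 180\right) = \left(30 + 0\right) \left(-9 - 180\right) = 30 \left(-189\right) = -5670$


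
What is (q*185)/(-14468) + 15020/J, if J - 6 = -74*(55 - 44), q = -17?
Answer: -26846025/1461268 ≈ -18.372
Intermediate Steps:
J = -808 (J = 6 - 74*(55 - 44) = 6 - 74*11 = 6 - 814 = -808)
(q*185)/(-14468) + 15020/J = -17*185/(-14468) + 15020/(-808) = -3145*(-1/14468) + 15020*(-1/808) = 3145/14468 - 3755/202 = -26846025/1461268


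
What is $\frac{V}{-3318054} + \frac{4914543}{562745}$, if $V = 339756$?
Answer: $\frac{92617948673}{10731139645} \approx 8.6308$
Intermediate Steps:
$\frac{V}{-3318054} + \frac{4914543}{562745} = \frac{339756}{-3318054} + \frac{4914543}{562745} = 339756 \left(- \frac{1}{3318054}\right) + 4914543 \cdot \frac{1}{562745} = - \frac{56626}{553009} + \frac{169467}{19405} = \frac{92617948673}{10731139645}$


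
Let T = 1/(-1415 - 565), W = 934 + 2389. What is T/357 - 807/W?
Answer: -570439343/2348895780 ≈ -0.24285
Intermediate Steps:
W = 3323
T = -1/1980 (T = 1/(-1980) = -1/1980 ≈ -0.00050505)
T/357 - 807/W = -1/1980/357 - 807/3323 = -1/1980*1/357 - 807*1/3323 = -1/706860 - 807/3323 = -570439343/2348895780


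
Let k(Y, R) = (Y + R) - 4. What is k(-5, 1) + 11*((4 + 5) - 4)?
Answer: 47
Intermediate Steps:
k(Y, R) = -4 + R + Y (k(Y, R) = (R + Y) - 4 = -4 + R + Y)
k(-5, 1) + 11*((4 + 5) - 4) = (-4 + 1 - 5) + 11*((4 + 5) - 4) = -8 + 11*(9 - 4) = -8 + 11*5 = -8 + 55 = 47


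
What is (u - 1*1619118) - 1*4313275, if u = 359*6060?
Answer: -3756853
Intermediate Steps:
u = 2175540
(u - 1*1619118) - 1*4313275 = (2175540 - 1*1619118) - 1*4313275 = (2175540 - 1619118) - 4313275 = 556422 - 4313275 = -3756853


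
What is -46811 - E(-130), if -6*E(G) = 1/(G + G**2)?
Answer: -4710122819/100620 ≈ -46811.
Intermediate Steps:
E(G) = -1/(6*(G + G**2))
-46811 - E(-130) = -46811 - (-1)/(6*(-130)*(1 - 130)) = -46811 - (-1)*(-1)/(6*130*(-129)) = -46811 - (-1)*(-1)*(-1)/(6*130*129) = -46811 - 1*(-1/100620) = -46811 + 1/100620 = -4710122819/100620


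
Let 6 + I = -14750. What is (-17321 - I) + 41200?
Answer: 38635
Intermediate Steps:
I = -14756 (I = -6 - 14750 = -14756)
(-17321 - I) + 41200 = (-17321 - 1*(-14756)) + 41200 = (-17321 + 14756) + 41200 = -2565 + 41200 = 38635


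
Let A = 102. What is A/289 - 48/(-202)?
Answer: 1014/1717 ≈ 0.59056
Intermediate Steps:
A/289 - 48/(-202) = 102/289 - 48/(-202) = 102*(1/289) - 48*(-1/202) = 6/17 + 24/101 = 1014/1717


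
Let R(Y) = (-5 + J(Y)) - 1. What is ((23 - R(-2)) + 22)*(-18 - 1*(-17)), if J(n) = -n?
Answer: -49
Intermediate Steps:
R(Y) = -6 - Y (R(Y) = (-5 - Y) - 1 = -6 - Y)
((23 - R(-2)) + 22)*(-18 - 1*(-17)) = ((23 - (-6 - 1*(-2))) + 22)*(-18 - 1*(-17)) = ((23 - (-6 + 2)) + 22)*(-18 + 17) = ((23 - 1*(-4)) + 22)*(-1) = ((23 + 4) + 22)*(-1) = (27 + 22)*(-1) = 49*(-1) = -49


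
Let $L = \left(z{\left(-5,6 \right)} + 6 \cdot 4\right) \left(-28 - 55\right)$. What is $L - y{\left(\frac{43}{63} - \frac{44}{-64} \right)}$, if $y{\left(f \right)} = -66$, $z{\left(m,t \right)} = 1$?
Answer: $-2009$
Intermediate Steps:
$L = -2075$ ($L = \left(1 + 6 \cdot 4\right) \left(-28 - 55\right) = \left(1 + 24\right) \left(-83\right) = 25 \left(-83\right) = -2075$)
$L - y{\left(\frac{43}{63} - \frac{44}{-64} \right)} = -2075 - -66 = -2075 + 66 = -2009$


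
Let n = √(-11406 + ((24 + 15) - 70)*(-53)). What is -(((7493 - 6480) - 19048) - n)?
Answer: 18035 + I*√9763 ≈ 18035.0 + 98.808*I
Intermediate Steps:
n = I*√9763 (n = √(-11406 + (39 - 70)*(-53)) = √(-11406 - 31*(-53)) = √(-11406 + 1643) = √(-9763) = I*√9763 ≈ 98.808*I)
-(((7493 - 6480) - 19048) - n) = -(((7493 - 6480) - 19048) - I*√9763) = -((1013 - 19048) - I*√9763) = -(-18035 - I*√9763) = 18035 + I*√9763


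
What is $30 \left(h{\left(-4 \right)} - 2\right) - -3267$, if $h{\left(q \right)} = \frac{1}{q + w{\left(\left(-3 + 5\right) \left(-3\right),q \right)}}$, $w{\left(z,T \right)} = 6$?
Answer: $3222$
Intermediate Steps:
$h{\left(q \right)} = \frac{1}{6 + q}$ ($h{\left(q \right)} = \frac{1}{q + 6} = \frac{1}{6 + q}$)
$30 \left(h{\left(-4 \right)} - 2\right) - -3267 = 30 \left(\frac{1}{6 - 4} - 2\right) - -3267 = 30 \left(\frac{1}{2} - 2\right) + 3267 = 30 \left(- \frac{3}{2}\right) + 3267 = -45 + 3267 = 3222$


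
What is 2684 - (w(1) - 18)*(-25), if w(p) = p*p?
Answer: 2259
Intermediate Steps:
w(p) = p²
2684 - (w(1) - 18)*(-25) = 2684 - (1² - 18)*(-25) = 2684 - (1 - 18)*(-25) = 2684 - (-17)*(-25) = 2684 - 1*425 = 2684 - 425 = 2259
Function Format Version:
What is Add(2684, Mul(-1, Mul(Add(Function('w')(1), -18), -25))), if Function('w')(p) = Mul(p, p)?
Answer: 2259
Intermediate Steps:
Function('w')(p) = Pow(p, 2)
Add(2684, Mul(-1, Mul(Add(Function('w')(1), -18), -25))) = Add(2684, Mul(-1, Mul(Add(Pow(1, 2), -18), -25))) = Add(2684, Mul(-1, Mul(Add(1, -18), -25))) = Add(2684, Mul(-1, Mul(-17, -25))) = Add(2684, Mul(-1, 425)) = Add(2684, -425) = 2259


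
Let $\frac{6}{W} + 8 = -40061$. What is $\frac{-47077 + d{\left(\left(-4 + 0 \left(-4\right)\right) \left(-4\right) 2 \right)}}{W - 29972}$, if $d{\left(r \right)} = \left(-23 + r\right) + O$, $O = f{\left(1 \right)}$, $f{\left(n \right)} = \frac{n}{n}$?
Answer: $\frac{1885927623}{1200948074} \approx 1.5704$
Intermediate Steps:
$f{\left(n \right)} = 1$
$O = 1$
$W = - \frac{6}{40069}$ ($W = \frac{6}{-8 - 40061} = \frac{6}{-40069} = 6 \left(- \frac{1}{40069}\right) = - \frac{6}{40069} \approx -0.00014974$)
$d{\left(r \right)} = -22 + r$ ($d{\left(r \right)} = \left(-23 + r\right) + 1 = -22 + r$)
$\frac{-47077 + d{\left(\left(-4 + 0 \left(-4\right)\right) \left(-4\right) 2 \right)}}{W - 29972} = \frac{-47077 - \left(22 - \left(-4 + 0 \left(-4\right)\right) \left(-4\right) 2\right)}{- \frac{6}{40069} - 29972} = \frac{-47077 - \left(22 - \left(-4 + 0\right) \left(-4\right) 2\right)}{- \frac{1200948074}{40069}} = \left(-47077 - \left(22 - \left(-4\right) \left(-4\right) 2\right)\right) \left(- \frac{40069}{1200948074}\right) = \left(-47077 + \left(-22 + 16 \cdot 2\right)\right) \left(- \frac{40069}{1200948074}\right) = \left(-47077 + \left(-22 + 32\right)\right) \left(- \frac{40069}{1200948074}\right) = \left(-47077 + 10\right) \left(- \frac{40069}{1200948074}\right) = \left(-47067\right) \left(- \frac{40069}{1200948074}\right) = \frac{1885927623}{1200948074}$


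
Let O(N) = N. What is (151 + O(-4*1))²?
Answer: 21609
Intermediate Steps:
(151 + O(-4*1))² = (151 - 4*1)² = (151 - 4)² = 147² = 21609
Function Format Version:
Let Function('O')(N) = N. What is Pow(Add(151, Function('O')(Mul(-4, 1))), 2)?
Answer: 21609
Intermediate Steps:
Pow(Add(151, Function('O')(Mul(-4, 1))), 2) = Pow(Add(151, Mul(-4, 1)), 2) = Pow(Add(151, -4), 2) = Pow(147, 2) = 21609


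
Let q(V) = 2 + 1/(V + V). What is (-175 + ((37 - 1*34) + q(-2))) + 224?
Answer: 215/4 ≈ 53.750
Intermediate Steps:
q(V) = 2 + 1/(2*V)
(-175 + ((37 - 1*34) + q(-2))) + 224 = (-175 + ((37 - 1*34) + (2 + (½)/(-2)))) + 224 = (-175 + ((37 - 34) + (2 + (½)*(-½)))) + 224 = (-175 + (3 + (2 - ¼))) + 224 = (-175 + (3 + 7/4)) + 224 = (-175 + 19/4) + 224 = -681/4 + 224 = 215/4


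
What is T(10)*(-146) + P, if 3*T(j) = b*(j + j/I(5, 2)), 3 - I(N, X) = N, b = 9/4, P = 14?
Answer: -1067/2 ≈ -533.50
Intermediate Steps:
b = 9/4 (b = 9*(1/4) = 9/4 ≈ 2.2500)
I(N, X) = 3 - N
T(j) = 3*j/8 (T(j) = (9*(j + j/(3 - 1*5))/4)/3 = (9*(j + j/(3 - 5))/4)/3 = (9*(j + j/(-2))/4)/3 = (9*(j + j*(-1/2))/4)/3 = (9*(j - j/2)/4)/3 = (9*(j/2)/4)/3 = (9*j/8)/3 = 3*j/8)
T(10)*(-146) + P = ((3/8)*10)*(-146) + 14 = (15/4)*(-146) + 14 = -1095/2 + 14 = -1067/2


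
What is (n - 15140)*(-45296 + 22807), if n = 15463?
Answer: -7263947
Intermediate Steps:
(n - 15140)*(-45296 + 22807) = (15463 - 15140)*(-45296 + 22807) = 323*(-22489) = -7263947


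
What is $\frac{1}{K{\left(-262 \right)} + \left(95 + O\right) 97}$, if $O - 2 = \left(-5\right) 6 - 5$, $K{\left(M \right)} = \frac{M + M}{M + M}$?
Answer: $\frac{1}{6015} \approx 0.00016625$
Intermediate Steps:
$K{\left(M \right)} = 1$ ($K{\left(M \right)} = \frac{2 M}{2 M} = 2 M \frac{1}{2 M} = 1$)
$O = -33$ ($O = 2 - 35 = -33$)
$\frac{1}{K{\left(-262 \right)} + \left(95 + O\right) 97} = \frac{1}{1 + \left(95 - 33\right) 97} = \frac{1}{1 + 62 \cdot 97} = \frac{1}{1 + 6014} = \frac{1}{6015}$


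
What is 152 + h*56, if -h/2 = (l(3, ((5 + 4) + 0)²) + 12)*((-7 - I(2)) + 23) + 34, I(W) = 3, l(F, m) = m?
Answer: -139064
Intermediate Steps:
h = -2486 (h = -2*((((5 + 4) + 0)² + 12)*((-7 - 1*3) + 23) + 34) = -2*(((9 + 0)² + 12)*((-7 - 3) + 23) + 34) = -2*((9² + 12)*(-10 + 23) + 34) = -2*((81 + 12)*13 + 34) = -2*(93*13 + 34) = -2*(1209 + 34) = -2*1243 = -2486)
152 + h*56 = 152 - 2486*56 = 152 - 139216 = -139064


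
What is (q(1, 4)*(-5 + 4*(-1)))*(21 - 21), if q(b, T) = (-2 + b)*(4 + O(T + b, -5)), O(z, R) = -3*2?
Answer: 0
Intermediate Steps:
O(z, R) = -6
q(b, T) = 4 - 2*b (q(b, T) = (-2 + b)*(4 - 6) = (-2 + b)*(-2) = 4 - 2*b)
(q(1, 4)*(-5 + 4*(-1)))*(21 - 21) = ((4 - 2*1)*(-5 + 4*(-1)))*(21 - 21) = ((4 - 2)*(-5 - 4))*0 = (2*(-9))*0 = -18*0 = 0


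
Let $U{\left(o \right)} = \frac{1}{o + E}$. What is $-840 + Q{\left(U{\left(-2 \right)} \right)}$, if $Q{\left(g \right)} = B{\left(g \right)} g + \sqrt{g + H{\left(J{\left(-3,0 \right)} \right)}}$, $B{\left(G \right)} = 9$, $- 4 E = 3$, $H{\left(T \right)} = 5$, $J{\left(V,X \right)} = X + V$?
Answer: $- \frac{9276}{11} + \frac{\sqrt{561}}{11} \approx -841.12$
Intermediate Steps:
$J{\left(V,X \right)} = V + X$
$E = - \frac{3}{4}$ ($E = \left(- \frac{1}{4}\right) 3 = - \frac{3}{4} \approx -0.75$)
$U{\left(o \right)} = \frac{1}{- \frac{3}{4} + o}$ ($U{\left(o \right)} = \frac{1}{o - \frac{3}{4}} = \frac{1}{- \frac{3}{4} + o}$)
$Q{\left(g \right)} = \sqrt{5 + g} + 9 g$ ($Q{\left(g \right)} = 9 g + \sqrt{g + 5} = 9 g + \sqrt{5 + g} = \sqrt{5 + g} + 9 g$)
$-840 + Q{\left(U{\left(-2 \right)} \right)} = -840 + \left(\sqrt{5 + \frac{4}{-3 + 4 \left(-2\right)}} + 9 \frac{4}{-3 + 4 \left(-2\right)}\right) = -840 + \left(\sqrt{5 + \frac{4}{-3 - 8}} + 9 \frac{4}{-3 - 8}\right) = -840 + \left(\sqrt{5 + \frac{4}{-11}} + 9 \frac{4}{-11}\right) = -840 + \left(\sqrt{5 + 4 \left(- \frac{1}{11}\right)} + 9 \cdot 4 \left(- \frac{1}{11}\right)\right) = -840 + \left(\sqrt{5 - \frac{4}{11}} + 9 \left(- \frac{4}{11}\right)\right) = -840 - \left(\frac{36}{11} - \sqrt{\frac{51}{11}}\right) = -840 - \left(\frac{36}{11} - \frac{\sqrt{561}}{11}\right) = - \frac{9276}{11} + \frac{\sqrt{561}}{11}$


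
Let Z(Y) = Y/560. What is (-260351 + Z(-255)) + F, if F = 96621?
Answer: -18337811/112 ≈ -1.6373e+5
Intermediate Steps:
Z(Y) = Y/560 (Z(Y) = Y*(1/560) = Y/560)
(-260351 + Z(-255)) + F = (-260351 + (1/560)*(-255)) + 96621 = (-260351 - 51/112) + 96621 = -29159363/112 + 96621 = -18337811/112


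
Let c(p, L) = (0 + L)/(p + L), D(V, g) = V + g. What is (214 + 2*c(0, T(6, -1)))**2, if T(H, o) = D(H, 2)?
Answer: 46656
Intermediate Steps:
T(H, o) = 2 + H (T(H, o) = H + 2 = 2 + H)
c(p, L) = L/(L + p)
(214 + 2*c(0, T(6, -1)))**2 = (214 + 2*((2 + 6)/((2 + 6) + 0)))**2 = (214 + 2*(8/(8 + 0)))**2 = (214 + 2*(8/8))**2 = (214 + 2*(8*(1/8)))**2 = (214 + 2*1)**2 = (214 + 2)**2 = 216**2 = 46656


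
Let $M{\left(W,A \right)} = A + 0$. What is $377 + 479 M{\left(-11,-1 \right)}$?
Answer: $-102$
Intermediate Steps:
$M{\left(W,A \right)} = A$
$377 + 479 M{\left(-11,-1 \right)} = 377 + 479 \left(-1\right) = 377 - 479 = -102$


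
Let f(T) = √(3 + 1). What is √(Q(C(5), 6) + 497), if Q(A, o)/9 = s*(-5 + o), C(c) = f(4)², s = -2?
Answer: √479 ≈ 21.886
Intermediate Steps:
f(T) = 2 (f(T) = √4 = 2)
C(c) = 4 (C(c) = 2² = 4)
Q(A, o) = 90 - 18*o (Q(A, o) = 9*(-2*(-5 + o)) = 9*(10 - 2*o) = 90 - 18*o)
√(Q(C(5), 6) + 497) = √((90 - 18*6) + 497) = √((90 - 108) + 497) = √(-18 + 497) = √479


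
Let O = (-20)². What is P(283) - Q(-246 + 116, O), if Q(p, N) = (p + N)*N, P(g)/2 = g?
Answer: -107434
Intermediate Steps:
O = 400
P(g) = 2*g
Q(p, N) = N*(N + p) (Q(p, N) = (N + p)*N = N*(N + p))
P(283) - Q(-246 + 116, O) = 2*283 - 400*(400 + (-246 + 116)) = 566 - 400*(400 - 130) = 566 - 400*270 = 566 - 1*108000 = 566 - 108000 = -107434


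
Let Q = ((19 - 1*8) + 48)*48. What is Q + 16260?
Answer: 19092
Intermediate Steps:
Q = 2832 (Q = ((19 - 8) + 48)*48 = (11 + 48)*48 = 59*48 = 2832)
Q + 16260 = 2832 + 16260 = 19092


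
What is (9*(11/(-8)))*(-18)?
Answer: 891/4 ≈ 222.75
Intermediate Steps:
(9*(11/(-8)))*(-18) = (9*(11*(-⅛)))*(-18) = (9*(-11/8))*(-18) = -99/8*(-18) = 891/4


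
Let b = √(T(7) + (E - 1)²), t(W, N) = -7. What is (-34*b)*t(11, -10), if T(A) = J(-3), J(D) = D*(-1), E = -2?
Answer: 476*√3 ≈ 824.46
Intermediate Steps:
J(D) = -D
T(A) = 3 (T(A) = -1*(-3) = 3)
b = 2*√3 (b = √(3 + (-2 - 1)²) = √(3 + (-3)²) = √(3 + 9) = √12 = 2*√3 ≈ 3.4641)
(-34*b)*t(11, -10) = -68*√3*(-7) = 476*√3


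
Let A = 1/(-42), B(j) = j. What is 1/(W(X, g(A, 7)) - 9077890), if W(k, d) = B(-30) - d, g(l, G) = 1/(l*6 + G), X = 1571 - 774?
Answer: -48/435740167 ≈ -1.1016e-7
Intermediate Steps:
A = -1/42 ≈ -0.023810
X = 797
g(l, G) = 1/(G + 6*l) (g(l, G) = 1/(6*l + G) = 1/(G + 6*l))
W(k, d) = -30 - d
1/(W(X, g(A, 7)) - 9077890) = 1/((-30 - 1/(7 + 6*(-1/42))) - 9077890) = 1/((-30 - 1/(7 - 1/7)) - 9077890) = 1/((-30 - 1/48/7) - 9077890) = 1/((-30 - 1*7/48) - 9077890) = 1/((-30 - 7/48) - 9077890) = 1/(-1447/48 - 9077890) = 1/(-435740167/48) = -48/435740167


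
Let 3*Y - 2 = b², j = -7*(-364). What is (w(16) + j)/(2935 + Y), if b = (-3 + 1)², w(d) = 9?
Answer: 2557/2941 ≈ 0.86943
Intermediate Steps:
b = 4 (b = (-2)² = 4)
j = 2548
Y = 6 (Y = ⅔ + (⅓)*4² = ⅔ + (⅓)*16 = ⅔ + 16/3 = 6)
(w(16) + j)/(2935 + Y) = (9 + 2548)/(2935 + 6) = 2557/2941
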